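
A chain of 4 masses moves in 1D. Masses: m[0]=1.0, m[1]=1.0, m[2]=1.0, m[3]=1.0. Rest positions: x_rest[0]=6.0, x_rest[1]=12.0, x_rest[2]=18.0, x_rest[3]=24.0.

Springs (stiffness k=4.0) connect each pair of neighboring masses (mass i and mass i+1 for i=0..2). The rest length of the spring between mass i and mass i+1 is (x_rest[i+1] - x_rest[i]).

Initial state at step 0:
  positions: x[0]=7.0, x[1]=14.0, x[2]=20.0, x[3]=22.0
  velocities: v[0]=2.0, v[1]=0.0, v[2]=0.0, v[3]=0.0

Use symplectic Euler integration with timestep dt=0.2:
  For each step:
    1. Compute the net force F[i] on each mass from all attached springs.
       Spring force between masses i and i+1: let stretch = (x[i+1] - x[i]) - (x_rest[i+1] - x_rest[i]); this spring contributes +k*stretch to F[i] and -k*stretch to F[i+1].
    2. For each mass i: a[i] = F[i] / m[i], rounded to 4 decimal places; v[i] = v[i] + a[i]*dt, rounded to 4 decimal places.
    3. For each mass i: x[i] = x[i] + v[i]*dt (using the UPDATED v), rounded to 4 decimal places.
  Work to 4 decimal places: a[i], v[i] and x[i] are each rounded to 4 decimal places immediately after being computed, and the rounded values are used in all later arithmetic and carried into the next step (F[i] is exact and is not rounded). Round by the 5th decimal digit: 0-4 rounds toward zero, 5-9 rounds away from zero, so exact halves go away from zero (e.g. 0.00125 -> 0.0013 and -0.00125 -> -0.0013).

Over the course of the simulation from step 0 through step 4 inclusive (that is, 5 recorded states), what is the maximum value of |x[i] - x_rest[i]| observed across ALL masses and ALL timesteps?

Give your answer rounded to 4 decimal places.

Step 0: x=[7.0000 14.0000 20.0000 22.0000] v=[2.0000 0.0000 0.0000 0.0000]
Step 1: x=[7.5600 13.8400 19.3600 22.6400] v=[2.8000 -0.8000 -3.2000 3.2000]
Step 2: x=[8.1648 13.5584 18.3616 23.7152] v=[3.0240 -1.4080 -4.9920 5.3760]
Step 3: x=[8.6726 13.1823 17.4513 24.8938] v=[2.5389 -1.8803 -4.5517 5.8931]
Step 4: x=[8.9419 12.7677 17.0487 25.8416] v=[1.3467 -2.0729 -2.0129 4.7391]
Max displacement = 2.9419

Answer: 2.9419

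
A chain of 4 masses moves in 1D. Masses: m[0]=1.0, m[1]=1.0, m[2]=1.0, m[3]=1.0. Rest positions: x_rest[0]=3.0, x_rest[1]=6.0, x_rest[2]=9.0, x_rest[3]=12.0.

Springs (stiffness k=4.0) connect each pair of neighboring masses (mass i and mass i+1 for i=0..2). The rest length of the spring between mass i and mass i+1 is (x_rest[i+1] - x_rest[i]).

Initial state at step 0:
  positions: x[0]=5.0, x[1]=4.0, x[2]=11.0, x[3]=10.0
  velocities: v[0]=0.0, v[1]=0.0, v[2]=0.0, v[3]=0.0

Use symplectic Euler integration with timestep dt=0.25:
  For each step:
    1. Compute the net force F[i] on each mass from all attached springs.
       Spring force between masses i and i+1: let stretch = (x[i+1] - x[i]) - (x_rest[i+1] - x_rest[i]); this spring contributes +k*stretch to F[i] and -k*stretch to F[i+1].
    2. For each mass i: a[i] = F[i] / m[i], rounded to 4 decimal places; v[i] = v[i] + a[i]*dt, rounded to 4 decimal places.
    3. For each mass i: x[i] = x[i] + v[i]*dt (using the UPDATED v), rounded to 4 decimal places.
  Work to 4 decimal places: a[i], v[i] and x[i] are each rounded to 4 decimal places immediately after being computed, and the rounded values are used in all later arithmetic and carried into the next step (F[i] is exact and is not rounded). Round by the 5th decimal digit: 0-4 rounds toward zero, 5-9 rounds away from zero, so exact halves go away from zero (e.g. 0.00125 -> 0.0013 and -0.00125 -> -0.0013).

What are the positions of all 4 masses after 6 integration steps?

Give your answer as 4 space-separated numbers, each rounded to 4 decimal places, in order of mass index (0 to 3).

Step 0: x=[5.0000 4.0000 11.0000 10.0000] v=[0.0000 0.0000 0.0000 0.0000]
Step 1: x=[4.0000 6.0000 9.0000 11.0000] v=[-4.0000 8.0000 -8.0000 4.0000]
Step 2: x=[2.7500 8.2500 6.7500 12.2500] v=[-5.0000 9.0000 -9.0000 5.0000]
Step 3: x=[2.1250 8.7500 6.2500 12.8750] v=[-2.5000 2.0000 -2.0000 2.5000]
Step 4: x=[2.4063 6.9688 8.0313 12.5938] v=[1.1250 -7.1250 7.1250 -1.1250]
Step 5: x=[3.0782 4.3126 10.6876 11.9219] v=[2.6875 -10.6250 10.6250 -2.6875]
Step 6: x=[3.3087 2.9415 12.0587 11.6915] v=[0.9219 -5.4844 5.4843 -0.9218]

Answer: 3.3087 2.9415 12.0587 11.6915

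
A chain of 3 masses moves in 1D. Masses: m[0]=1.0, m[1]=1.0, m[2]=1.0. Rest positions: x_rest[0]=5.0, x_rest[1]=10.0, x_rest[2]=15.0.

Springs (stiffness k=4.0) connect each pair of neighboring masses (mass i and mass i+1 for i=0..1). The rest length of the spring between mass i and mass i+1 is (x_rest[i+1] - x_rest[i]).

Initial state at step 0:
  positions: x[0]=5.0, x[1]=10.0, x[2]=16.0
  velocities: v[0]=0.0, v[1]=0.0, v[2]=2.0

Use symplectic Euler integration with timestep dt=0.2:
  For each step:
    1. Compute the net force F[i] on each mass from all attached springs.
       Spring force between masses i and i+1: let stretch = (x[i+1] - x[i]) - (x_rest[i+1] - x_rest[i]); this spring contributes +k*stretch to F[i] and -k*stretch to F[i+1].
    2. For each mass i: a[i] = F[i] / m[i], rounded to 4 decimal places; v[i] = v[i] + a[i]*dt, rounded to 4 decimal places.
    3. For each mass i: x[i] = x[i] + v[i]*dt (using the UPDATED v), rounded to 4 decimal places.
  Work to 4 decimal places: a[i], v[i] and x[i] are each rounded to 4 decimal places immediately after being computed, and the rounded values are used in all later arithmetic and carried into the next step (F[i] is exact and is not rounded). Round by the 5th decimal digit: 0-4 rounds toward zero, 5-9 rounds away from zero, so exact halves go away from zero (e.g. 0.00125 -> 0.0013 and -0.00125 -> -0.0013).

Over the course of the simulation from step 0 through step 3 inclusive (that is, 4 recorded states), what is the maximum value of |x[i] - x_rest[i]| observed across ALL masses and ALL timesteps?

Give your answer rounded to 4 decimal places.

Step 0: x=[5.0000 10.0000 16.0000] v=[0.0000 0.0000 2.0000]
Step 1: x=[5.0000 10.1600 16.2400] v=[0.0000 0.8000 1.2000]
Step 2: x=[5.0256 10.4672 16.3072] v=[0.1280 1.5360 0.3360]
Step 3: x=[5.1219 10.8381 16.2400] v=[0.4813 1.8547 -0.3360]
Max displacement = 1.3072

Answer: 1.3072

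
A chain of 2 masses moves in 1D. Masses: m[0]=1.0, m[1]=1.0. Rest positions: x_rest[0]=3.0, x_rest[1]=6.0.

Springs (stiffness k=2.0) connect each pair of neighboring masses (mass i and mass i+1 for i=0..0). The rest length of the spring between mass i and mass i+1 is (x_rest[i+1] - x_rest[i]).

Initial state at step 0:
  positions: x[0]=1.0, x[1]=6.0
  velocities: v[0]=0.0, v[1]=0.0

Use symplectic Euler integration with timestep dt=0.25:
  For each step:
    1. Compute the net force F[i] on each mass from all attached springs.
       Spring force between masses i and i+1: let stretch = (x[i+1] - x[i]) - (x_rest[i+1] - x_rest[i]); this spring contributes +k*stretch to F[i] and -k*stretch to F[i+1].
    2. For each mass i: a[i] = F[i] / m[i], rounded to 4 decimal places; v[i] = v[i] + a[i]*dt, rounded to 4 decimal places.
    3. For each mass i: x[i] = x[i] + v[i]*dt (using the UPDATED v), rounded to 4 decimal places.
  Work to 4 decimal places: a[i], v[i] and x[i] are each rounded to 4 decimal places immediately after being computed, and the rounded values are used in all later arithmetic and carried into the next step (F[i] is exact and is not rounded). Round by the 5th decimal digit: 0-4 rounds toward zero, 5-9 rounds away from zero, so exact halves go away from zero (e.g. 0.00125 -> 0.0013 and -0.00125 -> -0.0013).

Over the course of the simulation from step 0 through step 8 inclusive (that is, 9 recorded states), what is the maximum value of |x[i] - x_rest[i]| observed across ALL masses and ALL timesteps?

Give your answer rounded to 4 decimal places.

Step 0: x=[1.0000 6.0000] v=[0.0000 0.0000]
Step 1: x=[1.2500 5.7500] v=[1.0000 -1.0000]
Step 2: x=[1.6875 5.3125] v=[1.7500 -1.7500]
Step 3: x=[2.2031 4.7969] v=[2.0625 -2.0625]
Step 4: x=[2.6680 4.3321] v=[1.8594 -1.8594]
Step 5: x=[2.9659 4.0342] v=[1.1915 -1.1915]
Step 6: x=[3.0223 3.9778] v=[0.2257 -0.2257]
Step 7: x=[2.8232 4.1770] v=[-0.7966 0.7966]
Step 8: x=[2.4183 4.5819] v=[-1.6197 1.6197]
Max displacement = 2.0222

Answer: 2.0222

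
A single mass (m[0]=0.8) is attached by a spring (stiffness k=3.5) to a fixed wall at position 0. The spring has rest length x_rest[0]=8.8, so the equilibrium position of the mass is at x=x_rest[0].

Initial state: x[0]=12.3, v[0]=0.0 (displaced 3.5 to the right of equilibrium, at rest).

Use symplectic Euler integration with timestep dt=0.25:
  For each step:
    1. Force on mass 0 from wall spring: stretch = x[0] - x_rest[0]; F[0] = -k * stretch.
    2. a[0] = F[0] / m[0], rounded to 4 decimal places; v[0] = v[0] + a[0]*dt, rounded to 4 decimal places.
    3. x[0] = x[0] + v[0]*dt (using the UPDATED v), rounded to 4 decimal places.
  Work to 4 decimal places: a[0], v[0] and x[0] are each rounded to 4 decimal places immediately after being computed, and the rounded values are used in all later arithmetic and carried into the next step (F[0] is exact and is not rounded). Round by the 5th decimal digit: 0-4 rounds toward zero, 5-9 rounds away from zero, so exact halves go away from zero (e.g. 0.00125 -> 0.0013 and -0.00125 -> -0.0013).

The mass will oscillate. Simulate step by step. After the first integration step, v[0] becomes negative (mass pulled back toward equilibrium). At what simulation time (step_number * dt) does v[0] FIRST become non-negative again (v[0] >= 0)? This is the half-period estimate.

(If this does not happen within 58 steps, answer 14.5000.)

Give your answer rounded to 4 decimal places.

Answer: 1.5000

Derivation:
Step 0: x=[12.3000] v=[0.0000]
Step 1: x=[11.3430] v=[-3.8281]
Step 2: x=[9.6906] v=[-6.6095]
Step 3: x=[7.7947] v=[-7.5836]
Step 4: x=[6.1737] v=[-6.4841]
Step 5: x=[5.2708] v=[-3.6116]
Step 6: x=[5.3329] v=[0.2485]
First v>=0 after going negative at step 6, time=1.5000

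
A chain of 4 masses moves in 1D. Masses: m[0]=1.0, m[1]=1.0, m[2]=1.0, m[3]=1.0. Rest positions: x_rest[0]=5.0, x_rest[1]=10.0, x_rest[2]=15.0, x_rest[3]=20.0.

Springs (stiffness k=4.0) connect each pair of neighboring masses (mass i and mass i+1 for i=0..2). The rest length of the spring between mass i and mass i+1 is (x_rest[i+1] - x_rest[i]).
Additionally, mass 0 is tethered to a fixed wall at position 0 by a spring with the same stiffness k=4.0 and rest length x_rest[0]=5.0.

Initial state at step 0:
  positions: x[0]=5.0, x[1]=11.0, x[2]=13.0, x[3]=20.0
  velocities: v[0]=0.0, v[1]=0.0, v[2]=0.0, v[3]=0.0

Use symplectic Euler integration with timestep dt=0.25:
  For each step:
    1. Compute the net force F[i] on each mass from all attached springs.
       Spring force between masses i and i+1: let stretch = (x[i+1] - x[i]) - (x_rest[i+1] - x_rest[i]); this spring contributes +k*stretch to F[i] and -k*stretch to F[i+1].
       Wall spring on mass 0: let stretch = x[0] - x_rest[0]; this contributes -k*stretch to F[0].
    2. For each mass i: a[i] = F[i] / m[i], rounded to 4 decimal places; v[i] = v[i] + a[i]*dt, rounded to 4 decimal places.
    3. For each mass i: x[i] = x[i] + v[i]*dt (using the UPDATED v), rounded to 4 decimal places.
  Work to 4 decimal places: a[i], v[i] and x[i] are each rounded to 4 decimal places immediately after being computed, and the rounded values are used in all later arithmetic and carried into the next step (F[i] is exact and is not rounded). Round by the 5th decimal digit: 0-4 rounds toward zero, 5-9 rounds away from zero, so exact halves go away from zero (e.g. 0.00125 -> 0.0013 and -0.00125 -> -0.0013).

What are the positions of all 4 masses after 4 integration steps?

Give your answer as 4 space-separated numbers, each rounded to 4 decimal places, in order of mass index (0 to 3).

Step 0: x=[5.0000 11.0000 13.0000 20.0000] v=[0.0000 0.0000 0.0000 0.0000]
Step 1: x=[5.2500 10.0000 14.2500 19.5000] v=[1.0000 -4.0000 5.0000 -2.0000]
Step 2: x=[5.3750 8.8750 15.7500 18.9375] v=[0.5000 -4.5000 6.0000 -2.2500]
Step 3: x=[5.0313 8.5938 16.3281 18.8281] v=[-1.3750 -1.1250 2.3125 -0.4375]
Step 4: x=[4.3204 9.3555 15.5977 19.3437] v=[-2.8438 3.0468 -2.9218 2.0625]

Answer: 4.3204 9.3555 15.5977 19.3437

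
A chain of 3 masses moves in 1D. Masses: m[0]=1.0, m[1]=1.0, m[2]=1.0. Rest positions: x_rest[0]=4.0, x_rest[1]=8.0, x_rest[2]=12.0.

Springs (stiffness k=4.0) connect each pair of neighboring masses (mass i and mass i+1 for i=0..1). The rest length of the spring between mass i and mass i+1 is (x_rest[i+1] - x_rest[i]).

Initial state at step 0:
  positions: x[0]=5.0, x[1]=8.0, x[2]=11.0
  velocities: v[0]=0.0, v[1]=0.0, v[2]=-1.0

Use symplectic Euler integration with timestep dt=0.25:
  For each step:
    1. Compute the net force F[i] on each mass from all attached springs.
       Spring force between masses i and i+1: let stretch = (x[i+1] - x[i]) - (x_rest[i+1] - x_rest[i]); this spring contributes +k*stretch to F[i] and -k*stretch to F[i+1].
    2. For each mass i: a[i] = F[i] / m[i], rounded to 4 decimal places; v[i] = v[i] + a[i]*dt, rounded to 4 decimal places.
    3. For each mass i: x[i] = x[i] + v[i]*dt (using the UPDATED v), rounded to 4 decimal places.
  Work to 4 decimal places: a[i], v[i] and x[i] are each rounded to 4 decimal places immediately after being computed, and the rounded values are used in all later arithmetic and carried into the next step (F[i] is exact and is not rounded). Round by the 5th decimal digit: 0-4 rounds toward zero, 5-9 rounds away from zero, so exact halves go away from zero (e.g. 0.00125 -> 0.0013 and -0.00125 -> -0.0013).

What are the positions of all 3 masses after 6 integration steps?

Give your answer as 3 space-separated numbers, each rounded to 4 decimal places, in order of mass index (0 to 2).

Step 0: x=[5.0000 8.0000 11.0000] v=[0.0000 0.0000 -1.0000]
Step 1: x=[4.7500 8.0000 11.0000] v=[-1.0000 0.0000 0.0000]
Step 2: x=[4.3125 7.9375 11.2500] v=[-1.7500 -0.2500 1.0000]
Step 3: x=[3.7813 7.7969 11.6719] v=[-2.1250 -0.5625 1.6875]
Step 4: x=[3.2540 7.6211 12.1250] v=[-2.1094 -0.7031 1.8125]
Step 5: x=[2.8184 7.4795 12.4522] v=[-1.7423 -0.5663 1.3086]
Step 6: x=[2.5481 7.4158 12.5362] v=[-1.0812 -0.2547 0.3359]

Answer: 2.5481 7.4158 12.5362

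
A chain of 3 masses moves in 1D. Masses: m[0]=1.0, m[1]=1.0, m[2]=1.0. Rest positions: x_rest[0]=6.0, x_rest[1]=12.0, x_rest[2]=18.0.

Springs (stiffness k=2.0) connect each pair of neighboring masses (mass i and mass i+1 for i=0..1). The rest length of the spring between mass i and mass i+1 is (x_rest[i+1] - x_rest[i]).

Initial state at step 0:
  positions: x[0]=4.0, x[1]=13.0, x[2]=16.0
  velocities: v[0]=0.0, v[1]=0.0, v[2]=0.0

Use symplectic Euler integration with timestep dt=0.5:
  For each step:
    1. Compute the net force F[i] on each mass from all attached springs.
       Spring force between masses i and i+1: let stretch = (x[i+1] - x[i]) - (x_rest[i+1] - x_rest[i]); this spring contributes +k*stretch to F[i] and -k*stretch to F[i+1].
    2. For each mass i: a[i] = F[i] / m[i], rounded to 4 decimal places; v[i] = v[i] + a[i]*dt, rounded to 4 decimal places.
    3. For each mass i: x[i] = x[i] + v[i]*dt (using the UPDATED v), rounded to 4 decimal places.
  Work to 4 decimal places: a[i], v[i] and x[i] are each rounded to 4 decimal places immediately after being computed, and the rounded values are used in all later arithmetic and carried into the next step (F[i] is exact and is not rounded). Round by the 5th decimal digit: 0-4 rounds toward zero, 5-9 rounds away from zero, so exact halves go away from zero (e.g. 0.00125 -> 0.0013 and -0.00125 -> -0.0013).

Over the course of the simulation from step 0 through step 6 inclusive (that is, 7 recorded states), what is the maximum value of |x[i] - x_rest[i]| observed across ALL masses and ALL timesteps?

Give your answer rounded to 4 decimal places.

Step 0: x=[4.0000 13.0000 16.0000] v=[0.0000 0.0000 0.0000]
Step 1: x=[5.5000 10.0000 17.5000] v=[3.0000 -6.0000 3.0000]
Step 2: x=[6.2500 8.5000 18.2500] v=[1.5000 -3.0000 1.5000]
Step 3: x=[5.1250 10.7500 17.1250] v=[-2.2500 4.5000 -2.2500]
Step 4: x=[3.8125 13.3750 15.8125] v=[-2.6250 5.2500 -2.6250]
Step 5: x=[4.2813 12.4375 16.2813] v=[0.9375 -1.8750 0.9375]
Step 6: x=[5.8282 9.3438 17.8282] v=[3.0937 -6.1874 3.0937]
Max displacement = 3.5000

Answer: 3.5000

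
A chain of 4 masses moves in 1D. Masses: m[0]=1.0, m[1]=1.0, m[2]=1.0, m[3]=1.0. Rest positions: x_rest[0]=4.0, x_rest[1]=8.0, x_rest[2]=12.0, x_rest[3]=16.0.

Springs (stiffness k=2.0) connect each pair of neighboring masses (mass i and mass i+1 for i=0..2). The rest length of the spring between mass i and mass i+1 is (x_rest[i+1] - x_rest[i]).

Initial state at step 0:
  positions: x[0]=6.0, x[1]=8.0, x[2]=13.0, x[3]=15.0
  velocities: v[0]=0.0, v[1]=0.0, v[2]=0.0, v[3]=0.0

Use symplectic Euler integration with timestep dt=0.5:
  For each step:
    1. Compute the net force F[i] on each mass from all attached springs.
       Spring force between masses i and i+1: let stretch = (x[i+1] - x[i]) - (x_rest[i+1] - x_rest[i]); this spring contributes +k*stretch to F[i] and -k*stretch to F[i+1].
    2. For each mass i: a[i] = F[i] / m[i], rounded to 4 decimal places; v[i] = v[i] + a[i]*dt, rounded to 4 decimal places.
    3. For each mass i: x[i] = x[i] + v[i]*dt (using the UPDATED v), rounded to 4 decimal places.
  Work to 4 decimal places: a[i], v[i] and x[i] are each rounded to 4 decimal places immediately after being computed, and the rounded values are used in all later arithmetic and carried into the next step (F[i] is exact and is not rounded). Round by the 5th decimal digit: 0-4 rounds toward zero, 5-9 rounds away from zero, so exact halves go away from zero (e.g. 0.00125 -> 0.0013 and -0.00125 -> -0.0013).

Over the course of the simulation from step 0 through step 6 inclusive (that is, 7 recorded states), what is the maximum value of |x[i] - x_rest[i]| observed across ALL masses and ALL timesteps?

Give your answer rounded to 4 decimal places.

Step 0: x=[6.0000 8.0000 13.0000 15.0000] v=[0.0000 0.0000 0.0000 0.0000]
Step 1: x=[5.0000 9.5000 11.5000 16.0000] v=[-2.0000 3.0000 -3.0000 2.0000]
Step 2: x=[4.2500 9.7500 11.2500 16.7500] v=[-1.5000 0.5000 -0.5000 1.5000]
Step 3: x=[4.2500 8.0000 13.0000 16.7500] v=[0.0000 -3.5000 3.5000 0.0000]
Step 4: x=[4.1250 6.8750 14.1250 16.8750] v=[-0.2500 -2.2500 2.2500 0.2500]
Step 5: x=[3.3750 8.0000 13.0000 17.6250] v=[-1.5000 2.2500 -2.2500 1.5000]
Step 6: x=[2.9375 9.3125 11.6875 18.0625] v=[-0.8750 2.6250 -2.6250 0.8750]
Max displacement = 2.1250

Answer: 2.1250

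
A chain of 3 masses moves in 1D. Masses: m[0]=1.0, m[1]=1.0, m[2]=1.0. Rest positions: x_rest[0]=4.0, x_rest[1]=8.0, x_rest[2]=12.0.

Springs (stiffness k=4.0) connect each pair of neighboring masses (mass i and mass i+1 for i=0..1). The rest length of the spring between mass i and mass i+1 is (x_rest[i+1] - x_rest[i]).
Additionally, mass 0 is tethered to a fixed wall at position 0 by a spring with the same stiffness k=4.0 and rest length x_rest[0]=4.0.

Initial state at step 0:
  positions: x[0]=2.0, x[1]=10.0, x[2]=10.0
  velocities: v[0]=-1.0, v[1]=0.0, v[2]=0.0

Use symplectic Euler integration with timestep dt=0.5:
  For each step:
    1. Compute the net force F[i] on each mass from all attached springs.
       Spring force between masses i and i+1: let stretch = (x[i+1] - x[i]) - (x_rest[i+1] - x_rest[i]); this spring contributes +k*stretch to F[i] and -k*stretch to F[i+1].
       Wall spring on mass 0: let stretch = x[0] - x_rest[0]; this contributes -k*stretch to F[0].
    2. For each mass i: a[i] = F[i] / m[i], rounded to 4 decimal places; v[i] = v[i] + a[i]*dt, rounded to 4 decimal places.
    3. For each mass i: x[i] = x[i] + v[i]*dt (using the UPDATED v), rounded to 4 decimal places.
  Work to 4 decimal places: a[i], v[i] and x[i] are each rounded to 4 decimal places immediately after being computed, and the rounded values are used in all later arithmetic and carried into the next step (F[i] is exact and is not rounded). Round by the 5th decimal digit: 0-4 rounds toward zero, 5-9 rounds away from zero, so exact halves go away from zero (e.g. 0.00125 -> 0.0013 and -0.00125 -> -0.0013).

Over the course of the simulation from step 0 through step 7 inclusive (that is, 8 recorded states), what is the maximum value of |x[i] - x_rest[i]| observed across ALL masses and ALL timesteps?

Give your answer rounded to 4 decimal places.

Step 0: x=[2.0000 10.0000 10.0000] v=[-1.0000 0.0000 0.0000]
Step 1: x=[7.5000 2.0000 14.0000] v=[11.0000 -16.0000 8.0000]
Step 2: x=[0.0000 11.5000 10.0000] v=[-15.0000 19.0000 -8.0000]
Step 3: x=[4.0000 8.0000 11.5000] v=[8.0000 -7.0000 3.0000]
Step 4: x=[8.0000 4.0000 13.5000] v=[8.0000 -8.0000 4.0000]
Step 5: x=[0.0000 13.5000 10.0000] v=[-16.0000 19.0000 -7.0000]
Step 6: x=[5.5000 6.0000 14.0000] v=[11.0000 -15.0000 8.0000]
Step 7: x=[6.0000 6.0000 14.0000] v=[1.0000 0.0000 0.0000]
Max displacement = 6.0000

Answer: 6.0000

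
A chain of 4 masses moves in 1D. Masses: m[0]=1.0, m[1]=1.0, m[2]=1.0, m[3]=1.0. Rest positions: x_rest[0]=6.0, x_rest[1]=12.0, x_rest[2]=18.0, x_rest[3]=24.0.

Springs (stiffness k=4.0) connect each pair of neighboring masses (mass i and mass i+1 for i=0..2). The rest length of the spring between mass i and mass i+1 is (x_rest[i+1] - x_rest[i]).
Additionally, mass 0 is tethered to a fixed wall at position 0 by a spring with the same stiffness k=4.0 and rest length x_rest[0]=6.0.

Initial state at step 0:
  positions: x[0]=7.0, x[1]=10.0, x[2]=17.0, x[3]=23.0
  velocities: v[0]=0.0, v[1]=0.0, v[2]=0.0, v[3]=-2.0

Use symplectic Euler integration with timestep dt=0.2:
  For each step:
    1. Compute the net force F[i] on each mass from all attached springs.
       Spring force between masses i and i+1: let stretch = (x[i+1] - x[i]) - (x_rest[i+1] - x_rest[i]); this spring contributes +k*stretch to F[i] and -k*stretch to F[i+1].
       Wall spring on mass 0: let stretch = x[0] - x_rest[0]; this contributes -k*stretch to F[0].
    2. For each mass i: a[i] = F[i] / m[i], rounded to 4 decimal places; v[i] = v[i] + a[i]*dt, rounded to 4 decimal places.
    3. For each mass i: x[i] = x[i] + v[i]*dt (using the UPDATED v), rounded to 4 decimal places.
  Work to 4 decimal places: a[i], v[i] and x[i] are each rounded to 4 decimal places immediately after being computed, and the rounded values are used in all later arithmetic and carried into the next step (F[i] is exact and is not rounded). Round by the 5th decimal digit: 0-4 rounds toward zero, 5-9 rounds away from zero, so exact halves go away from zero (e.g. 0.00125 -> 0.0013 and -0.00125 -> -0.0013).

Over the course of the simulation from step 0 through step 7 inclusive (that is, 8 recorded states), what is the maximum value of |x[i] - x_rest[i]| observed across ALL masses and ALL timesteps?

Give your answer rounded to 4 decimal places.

Answer: 2.3618

Derivation:
Step 0: x=[7.0000 10.0000 17.0000 23.0000] v=[0.0000 0.0000 0.0000 -2.0000]
Step 1: x=[6.3600 10.6400 16.8400 22.6000] v=[-3.2000 3.2000 -0.8000 -2.0000]
Step 2: x=[5.3872 11.5872 16.6096 22.2384] v=[-4.8640 4.7360 -1.1520 -1.8080]
Step 3: x=[4.5444 12.3460 16.4762 21.9362] v=[-4.2138 3.7939 -0.6669 -1.5110]
Step 4: x=[4.2228 12.5174 16.5556 21.7204] v=[-1.6080 0.8568 0.3969 -1.0790]
Step 5: x=[4.5527 12.0077 16.8152 21.6382] v=[1.6494 -2.5483 1.2982 -0.4108]
Step 6: x=[5.3469 11.0744 17.0773 21.7444] v=[3.9712 -4.6663 1.3106 0.5308]
Step 7: x=[6.2020 10.1852 17.1257 22.0638] v=[4.2757 -4.4460 0.2420 1.5971]
Max displacement = 2.3618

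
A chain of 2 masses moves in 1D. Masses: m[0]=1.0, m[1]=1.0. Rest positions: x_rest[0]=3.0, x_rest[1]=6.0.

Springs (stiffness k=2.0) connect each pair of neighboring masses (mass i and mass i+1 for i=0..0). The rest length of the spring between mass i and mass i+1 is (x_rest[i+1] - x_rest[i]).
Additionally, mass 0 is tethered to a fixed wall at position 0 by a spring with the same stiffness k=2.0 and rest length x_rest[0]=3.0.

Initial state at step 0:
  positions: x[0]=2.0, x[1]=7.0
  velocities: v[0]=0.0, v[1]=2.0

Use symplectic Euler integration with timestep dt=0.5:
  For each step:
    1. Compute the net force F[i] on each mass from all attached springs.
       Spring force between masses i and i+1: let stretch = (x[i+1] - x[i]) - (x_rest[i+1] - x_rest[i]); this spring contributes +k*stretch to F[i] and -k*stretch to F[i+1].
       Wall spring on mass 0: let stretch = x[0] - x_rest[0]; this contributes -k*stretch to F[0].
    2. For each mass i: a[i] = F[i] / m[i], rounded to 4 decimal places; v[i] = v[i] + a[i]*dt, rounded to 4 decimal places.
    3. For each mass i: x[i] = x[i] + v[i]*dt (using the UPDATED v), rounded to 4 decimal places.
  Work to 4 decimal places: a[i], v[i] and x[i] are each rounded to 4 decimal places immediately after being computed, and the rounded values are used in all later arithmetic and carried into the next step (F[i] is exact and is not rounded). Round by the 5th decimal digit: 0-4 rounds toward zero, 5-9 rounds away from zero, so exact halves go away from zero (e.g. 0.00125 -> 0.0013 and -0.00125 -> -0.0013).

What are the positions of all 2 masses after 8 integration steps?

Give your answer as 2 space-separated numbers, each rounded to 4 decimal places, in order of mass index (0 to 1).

Answer: 3.4688 4.5118

Derivation:
Step 0: x=[2.0000 7.0000] v=[0.0000 2.0000]
Step 1: x=[3.5000 7.0000] v=[3.0000 0.0000]
Step 2: x=[5.0000 6.7500] v=[3.0000 -0.5000]
Step 3: x=[4.8750 7.1250] v=[-0.2500 0.7500]
Step 4: x=[3.4375 7.8750] v=[-2.8750 1.5000]
Step 5: x=[2.5000 7.9063] v=[-1.8750 0.0625]
Step 6: x=[3.0157 6.7344] v=[1.0313 -2.3438]
Step 7: x=[3.8829 5.2032] v=[1.7343 -3.0625]
Step 8: x=[3.4688 4.5118] v=[-0.8283 -1.3828]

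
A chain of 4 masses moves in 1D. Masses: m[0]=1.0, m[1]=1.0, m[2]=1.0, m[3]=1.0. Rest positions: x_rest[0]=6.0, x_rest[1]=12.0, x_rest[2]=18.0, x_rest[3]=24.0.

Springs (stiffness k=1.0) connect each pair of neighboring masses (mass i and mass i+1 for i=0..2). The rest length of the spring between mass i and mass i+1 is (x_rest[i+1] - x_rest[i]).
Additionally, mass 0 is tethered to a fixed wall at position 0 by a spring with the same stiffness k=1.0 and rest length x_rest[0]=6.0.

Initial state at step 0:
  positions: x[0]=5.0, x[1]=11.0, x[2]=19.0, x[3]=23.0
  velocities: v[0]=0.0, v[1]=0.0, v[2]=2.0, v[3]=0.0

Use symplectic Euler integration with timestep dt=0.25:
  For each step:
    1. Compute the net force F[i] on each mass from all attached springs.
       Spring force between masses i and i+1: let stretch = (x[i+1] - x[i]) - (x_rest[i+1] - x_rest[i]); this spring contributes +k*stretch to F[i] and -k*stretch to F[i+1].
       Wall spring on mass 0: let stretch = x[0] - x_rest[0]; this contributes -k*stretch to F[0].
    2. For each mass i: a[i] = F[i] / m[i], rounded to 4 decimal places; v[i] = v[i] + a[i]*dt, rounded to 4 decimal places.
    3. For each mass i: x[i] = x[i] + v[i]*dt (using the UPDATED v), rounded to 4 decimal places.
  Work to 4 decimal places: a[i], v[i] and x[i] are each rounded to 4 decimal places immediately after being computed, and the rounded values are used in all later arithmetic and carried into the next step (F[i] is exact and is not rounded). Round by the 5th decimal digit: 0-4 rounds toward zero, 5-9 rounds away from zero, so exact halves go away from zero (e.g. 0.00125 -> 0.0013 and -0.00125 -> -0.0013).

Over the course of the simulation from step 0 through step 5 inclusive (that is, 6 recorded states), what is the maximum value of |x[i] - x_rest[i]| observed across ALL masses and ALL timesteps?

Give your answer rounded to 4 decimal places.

Step 0: x=[5.0000 11.0000 19.0000 23.0000] v=[0.0000 0.0000 2.0000 0.0000]
Step 1: x=[5.0625 11.1250 19.2500 23.1250] v=[0.2500 0.5000 1.0000 0.5000]
Step 2: x=[5.1875 11.3789 19.2344 23.3828] v=[0.5000 1.0156 -0.0625 1.0313]
Step 3: x=[5.3753 11.7368 18.9871 23.7564] v=[0.7510 1.4316 -0.9893 1.4942]
Step 4: x=[5.6247 12.1503 18.5847 24.2069] v=[0.9976 1.6538 -1.6096 1.8019]
Step 5: x=[5.9304 12.5581 18.1315 24.6810] v=[1.2228 1.6310 -1.8127 1.8964]
Max displacement = 1.2500

Answer: 1.2500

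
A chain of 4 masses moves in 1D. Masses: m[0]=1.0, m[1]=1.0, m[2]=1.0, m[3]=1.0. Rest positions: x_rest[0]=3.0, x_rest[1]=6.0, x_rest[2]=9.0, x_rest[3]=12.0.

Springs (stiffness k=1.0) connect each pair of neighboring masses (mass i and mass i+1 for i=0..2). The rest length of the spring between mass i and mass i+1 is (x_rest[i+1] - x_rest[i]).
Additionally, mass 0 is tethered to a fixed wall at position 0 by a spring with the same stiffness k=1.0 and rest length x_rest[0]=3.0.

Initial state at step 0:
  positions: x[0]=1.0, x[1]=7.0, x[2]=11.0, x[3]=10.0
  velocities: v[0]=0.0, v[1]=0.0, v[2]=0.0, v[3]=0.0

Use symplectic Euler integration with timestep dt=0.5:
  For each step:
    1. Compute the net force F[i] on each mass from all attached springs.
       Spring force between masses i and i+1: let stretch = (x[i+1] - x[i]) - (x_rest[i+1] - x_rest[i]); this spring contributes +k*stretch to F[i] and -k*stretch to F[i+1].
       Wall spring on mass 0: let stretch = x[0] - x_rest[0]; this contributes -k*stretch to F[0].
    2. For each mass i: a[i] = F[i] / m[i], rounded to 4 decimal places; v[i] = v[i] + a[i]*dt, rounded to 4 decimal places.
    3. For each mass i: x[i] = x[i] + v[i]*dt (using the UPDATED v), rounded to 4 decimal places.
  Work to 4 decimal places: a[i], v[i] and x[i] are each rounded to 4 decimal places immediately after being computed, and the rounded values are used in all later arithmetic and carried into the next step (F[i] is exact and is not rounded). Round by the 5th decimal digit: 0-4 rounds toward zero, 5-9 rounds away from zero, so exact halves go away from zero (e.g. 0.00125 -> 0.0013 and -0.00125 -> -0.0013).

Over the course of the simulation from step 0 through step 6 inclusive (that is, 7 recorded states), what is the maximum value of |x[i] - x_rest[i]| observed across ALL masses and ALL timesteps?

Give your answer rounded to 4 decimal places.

Step 0: x=[1.0000 7.0000 11.0000 10.0000] v=[0.0000 0.0000 0.0000 0.0000]
Step 1: x=[2.2500 6.5000 9.7500 11.0000] v=[2.5000 -1.0000 -2.5000 2.0000]
Step 2: x=[4.0000 5.7500 8.0000 12.4375] v=[3.5000 -1.5000 -3.5000 2.8750]
Step 3: x=[5.1875 5.1250 6.7969 13.5157] v=[2.3750 -1.2500 -2.4063 2.1563]
Step 4: x=[5.0625 4.9336 6.8555 13.6642] v=[-0.2500 -0.3828 0.1172 0.2969]
Step 5: x=[3.6397 5.2549 8.1358 12.8605] v=[-2.8457 0.6426 2.5606 -1.6075]
Step 6: x=[1.7107 5.8927 9.8771 11.6256] v=[-3.8580 1.2755 3.4825 -2.4699]
Max displacement = 2.2031

Answer: 2.2031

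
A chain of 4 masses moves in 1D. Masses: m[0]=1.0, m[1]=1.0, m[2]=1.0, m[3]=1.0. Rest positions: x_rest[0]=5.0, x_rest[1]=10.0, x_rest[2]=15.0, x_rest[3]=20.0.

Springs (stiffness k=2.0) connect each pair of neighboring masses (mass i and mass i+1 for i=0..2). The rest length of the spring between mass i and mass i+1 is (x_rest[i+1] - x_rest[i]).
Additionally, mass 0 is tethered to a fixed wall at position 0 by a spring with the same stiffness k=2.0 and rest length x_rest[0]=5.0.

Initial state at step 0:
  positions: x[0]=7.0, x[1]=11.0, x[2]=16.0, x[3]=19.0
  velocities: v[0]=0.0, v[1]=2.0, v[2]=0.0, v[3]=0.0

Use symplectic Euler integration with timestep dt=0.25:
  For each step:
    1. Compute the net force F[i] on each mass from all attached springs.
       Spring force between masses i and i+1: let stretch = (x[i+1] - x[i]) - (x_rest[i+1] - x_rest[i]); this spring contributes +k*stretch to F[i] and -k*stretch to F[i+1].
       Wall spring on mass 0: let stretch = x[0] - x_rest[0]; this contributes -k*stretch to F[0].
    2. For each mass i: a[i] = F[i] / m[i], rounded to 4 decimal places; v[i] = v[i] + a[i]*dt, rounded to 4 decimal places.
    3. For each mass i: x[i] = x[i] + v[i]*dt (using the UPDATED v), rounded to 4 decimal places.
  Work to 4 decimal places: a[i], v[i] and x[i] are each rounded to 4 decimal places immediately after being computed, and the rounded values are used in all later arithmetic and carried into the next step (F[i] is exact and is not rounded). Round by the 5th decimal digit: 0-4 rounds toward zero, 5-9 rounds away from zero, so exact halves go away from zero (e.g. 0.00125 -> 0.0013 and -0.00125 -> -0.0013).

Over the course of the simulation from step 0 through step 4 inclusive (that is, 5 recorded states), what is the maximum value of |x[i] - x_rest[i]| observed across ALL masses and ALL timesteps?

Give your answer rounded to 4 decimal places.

Answer: 2.3047

Derivation:
Step 0: x=[7.0000 11.0000 16.0000 19.0000] v=[0.0000 2.0000 0.0000 0.0000]
Step 1: x=[6.6250 11.6250 15.7500 19.2500] v=[-1.5000 2.5000 -1.0000 1.0000]
Step 2: x=[6.0469 12.1406 15.4219 19.6875] v=[-2.3125 2.0625 -1.3125 1.7500]
Step 3: x=[5.4746 12.3047 15.2168 20.2168] v=[-2.2891 0.6563 -0.8204 2.1172]
Step 4: x=[5.0718 11.9790 15.2727 20.7461] v=[-1.6114 -1.3027 0.2236 2.1172]
Max displacement = 2.3047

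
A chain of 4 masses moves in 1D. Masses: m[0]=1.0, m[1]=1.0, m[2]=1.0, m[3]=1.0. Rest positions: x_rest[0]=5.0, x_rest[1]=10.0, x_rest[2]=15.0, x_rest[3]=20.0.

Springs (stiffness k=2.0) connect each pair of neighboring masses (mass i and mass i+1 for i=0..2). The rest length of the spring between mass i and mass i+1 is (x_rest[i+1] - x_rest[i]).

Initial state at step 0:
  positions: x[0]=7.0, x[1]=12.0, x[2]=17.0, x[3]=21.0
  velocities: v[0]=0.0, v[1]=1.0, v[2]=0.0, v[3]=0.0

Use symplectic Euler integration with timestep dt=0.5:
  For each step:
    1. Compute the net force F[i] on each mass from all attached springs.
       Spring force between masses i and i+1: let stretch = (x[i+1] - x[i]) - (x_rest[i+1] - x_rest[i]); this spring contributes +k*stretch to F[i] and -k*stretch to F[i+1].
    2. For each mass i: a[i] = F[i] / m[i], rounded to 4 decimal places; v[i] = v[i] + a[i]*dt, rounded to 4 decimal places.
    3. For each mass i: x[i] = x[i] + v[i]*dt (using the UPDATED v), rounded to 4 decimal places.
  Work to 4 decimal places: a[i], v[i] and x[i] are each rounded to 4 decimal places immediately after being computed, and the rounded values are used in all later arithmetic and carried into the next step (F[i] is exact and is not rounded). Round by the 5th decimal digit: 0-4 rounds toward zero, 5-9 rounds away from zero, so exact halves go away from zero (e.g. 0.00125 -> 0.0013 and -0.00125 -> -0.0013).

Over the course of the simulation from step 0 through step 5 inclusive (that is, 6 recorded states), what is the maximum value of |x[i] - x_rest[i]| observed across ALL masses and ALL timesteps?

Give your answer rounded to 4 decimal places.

Answer: 2.6875

Derivation:
Step 0: x=[7.0000 12.0000 17.0000 21.0000] v=[0.0000 1.0000 0.0000 0.0000]
Step 1: x=[7.0000 12.5000 16.5000 21.5000] v=[0.0000 1.0000 -1.0000 1.0000]
Step 2: x=[7.2500 12.2500 16.5000 22.0000] v=[0.5000 -0.5000 0.0000 1.0000]
Step 3: x=[7.5000 11.6250 17.1250 22.2500] v=[0.5000 -1.2500 1.2500 0.5000]
Step 4: x=[7.3125 11.6875 17.5625 22.4375] v=[-0.3750 0.1250 0.8750 0.3750]
Step 5: x=[6.8125 12.5000 17.5000 22.6875] v=[-1.0000 1.6250 -0.1250 0.5000]
Max displacement = 2.6875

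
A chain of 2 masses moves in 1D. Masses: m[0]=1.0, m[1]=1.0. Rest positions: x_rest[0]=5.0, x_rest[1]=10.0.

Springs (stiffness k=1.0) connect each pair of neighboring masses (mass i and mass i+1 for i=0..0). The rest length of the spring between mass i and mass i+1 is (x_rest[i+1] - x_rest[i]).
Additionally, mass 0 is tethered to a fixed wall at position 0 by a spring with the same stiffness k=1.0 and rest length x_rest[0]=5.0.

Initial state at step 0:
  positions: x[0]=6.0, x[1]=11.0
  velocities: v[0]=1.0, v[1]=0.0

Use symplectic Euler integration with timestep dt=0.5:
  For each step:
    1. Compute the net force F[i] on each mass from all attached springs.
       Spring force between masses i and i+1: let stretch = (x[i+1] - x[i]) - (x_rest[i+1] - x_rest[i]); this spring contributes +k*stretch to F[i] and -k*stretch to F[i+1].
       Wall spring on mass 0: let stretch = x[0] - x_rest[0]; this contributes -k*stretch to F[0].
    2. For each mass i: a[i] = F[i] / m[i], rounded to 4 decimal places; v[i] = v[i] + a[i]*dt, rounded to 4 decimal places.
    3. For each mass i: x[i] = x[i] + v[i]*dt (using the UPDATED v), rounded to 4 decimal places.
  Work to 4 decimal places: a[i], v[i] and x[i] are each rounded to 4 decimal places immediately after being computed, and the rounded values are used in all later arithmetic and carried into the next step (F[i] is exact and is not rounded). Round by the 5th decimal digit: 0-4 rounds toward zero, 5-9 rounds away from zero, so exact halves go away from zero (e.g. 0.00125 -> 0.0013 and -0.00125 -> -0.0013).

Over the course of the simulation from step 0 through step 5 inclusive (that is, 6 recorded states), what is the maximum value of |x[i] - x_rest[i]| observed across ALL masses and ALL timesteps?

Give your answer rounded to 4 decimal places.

Answer: 1.2500

Derivation:
Step 0: x=[6.0000 11.0000] v=[1.0000 0.0000]
Step 1: x=[6.2500 11.0000] v=[0.5000 0.0000]
Step 2: x=[6.1250 11.0625] v=[-0.2500 0.1250]
Step 3: x=[5.7031 11.1407] v=[-0.8438 0.1563]
Step 4: x=[5.2148 11.1095] v=[-0.9766 -0.0625]
Step 5: x=[4.8965 10.8546] v=[-0.6367 -0.5099]
Max displacement = 1.2500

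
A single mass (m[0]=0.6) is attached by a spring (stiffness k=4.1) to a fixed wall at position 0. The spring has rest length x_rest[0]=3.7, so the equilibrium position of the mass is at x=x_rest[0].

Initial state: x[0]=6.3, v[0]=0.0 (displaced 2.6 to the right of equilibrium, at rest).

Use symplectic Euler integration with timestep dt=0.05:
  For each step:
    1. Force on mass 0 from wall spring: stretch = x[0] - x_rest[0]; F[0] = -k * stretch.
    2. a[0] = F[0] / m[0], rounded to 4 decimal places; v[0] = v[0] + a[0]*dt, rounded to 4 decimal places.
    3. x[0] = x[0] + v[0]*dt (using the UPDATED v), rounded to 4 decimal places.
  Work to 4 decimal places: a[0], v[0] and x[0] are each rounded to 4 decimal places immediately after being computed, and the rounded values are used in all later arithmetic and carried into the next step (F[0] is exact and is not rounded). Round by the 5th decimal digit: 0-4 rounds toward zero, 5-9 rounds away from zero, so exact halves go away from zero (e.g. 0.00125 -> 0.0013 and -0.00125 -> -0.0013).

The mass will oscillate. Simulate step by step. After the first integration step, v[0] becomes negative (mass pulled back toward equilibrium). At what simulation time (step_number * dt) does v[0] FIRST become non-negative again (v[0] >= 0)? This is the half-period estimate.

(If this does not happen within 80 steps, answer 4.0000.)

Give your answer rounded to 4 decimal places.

Step 0: x=[6.3000] v=[0.0000]
Step 1: x=[6.2556] v=[-0.8883]
Step 2: x=[6.1675] v=[-1.7615]
Step 3: x=[6.0373] v=[-2.6046]
Step 4: x=[5.8671] v=[-3.4032]
Step 5: x=[5.6599] v=[-4.1436]
Step 6: x=[5.4192] v=[-4.8132]
Step 7: x=[5.1492] v=[-5.4006]
Step 8: x=[4.8544] v=[-5.8957]
Step 9: x=[4.5399] v=[-6.2901]
Step 10: x=[4.2110] v=[-6.5771]
Step 11: x=[3.8734] v=[-6.7517]
Step 12: x=[3.5329] v=[-6.8109]
Step 13: x=[3.1952] v=[-6.7538]
Step 14: x=[2.8661] v=[-6.5813]
Step 15: x=[2.5513] v=[-6.2964]
Step 16: x=[2.2561] v=[-5.9039]
Step 17: x=[1.9856] v=[-5.4106]
Step 18: x=[1.7444] v=[-4.8248]
Step 19: x=[1.5366] v=[-4.1566]
Step 20: x=[1.3657] v=[-3.4174]
Step 21: x=[1.2347] v=[-2.6198]
Step 22: x=[1.1458] v=[-1.7775]
Step 23: x=[1.1006] v=[-0.9048]
Step 24: x=[1.0998] v=[-0.0167]
Step 25: x=[1.1434] v=[0.8717]
First v>=0 after going negative at step 25, time=1.2500

Answer: 1.2500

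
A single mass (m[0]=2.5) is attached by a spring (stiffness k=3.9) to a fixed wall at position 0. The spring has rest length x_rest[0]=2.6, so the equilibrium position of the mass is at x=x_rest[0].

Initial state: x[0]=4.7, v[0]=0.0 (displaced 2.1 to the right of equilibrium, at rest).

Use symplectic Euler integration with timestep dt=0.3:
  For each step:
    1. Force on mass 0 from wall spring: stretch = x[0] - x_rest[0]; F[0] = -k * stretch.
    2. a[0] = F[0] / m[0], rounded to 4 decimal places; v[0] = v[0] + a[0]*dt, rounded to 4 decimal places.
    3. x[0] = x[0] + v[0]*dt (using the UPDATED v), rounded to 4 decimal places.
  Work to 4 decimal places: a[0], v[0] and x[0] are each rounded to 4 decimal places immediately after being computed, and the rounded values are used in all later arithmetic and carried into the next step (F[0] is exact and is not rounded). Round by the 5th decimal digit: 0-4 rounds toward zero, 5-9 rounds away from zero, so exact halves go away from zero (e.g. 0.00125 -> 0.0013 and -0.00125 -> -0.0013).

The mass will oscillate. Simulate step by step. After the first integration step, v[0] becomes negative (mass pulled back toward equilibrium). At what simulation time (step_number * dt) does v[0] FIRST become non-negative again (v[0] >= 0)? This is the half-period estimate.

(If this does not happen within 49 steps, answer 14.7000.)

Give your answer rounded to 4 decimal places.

Step 0: x=[4.7000] v=[0.0000]
Step 1: x=[4.4052] v=[-0.9828]
Step 2: x=[3.8569] v=[-1.8276]
Step 3: x=[3.1322] v=[-2.4158]
Step 4: x=[2.3327] v=[-2.6649]
Step 5: x=[1.5708] v=[-2.5398]
Step 6: x=[0.9534] v=[-2.0581]
Step 7: x=[0.5672] v=[-1.2875]
Step 8: x=[0.4664] v=[-0.3361]
Step 9: x=[0.6651] v=[0.6624]
First v>=0 after going negative at step 9, time=2.7000

Answer: 2.7000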